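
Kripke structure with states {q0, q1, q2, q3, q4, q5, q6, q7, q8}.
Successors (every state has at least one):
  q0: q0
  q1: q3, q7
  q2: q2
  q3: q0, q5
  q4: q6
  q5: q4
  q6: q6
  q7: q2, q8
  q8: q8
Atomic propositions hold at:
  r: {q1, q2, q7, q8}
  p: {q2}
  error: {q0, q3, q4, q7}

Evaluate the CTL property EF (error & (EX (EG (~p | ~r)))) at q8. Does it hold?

No

Sat(~p) = {q0, q1, q3, q4, q5, q6, q7, q8}
Sat(~r) = {q0, q3, q4, q5, q6}
Sat(~p | ~r) = {q0, q1, q3, q4, q5, q6, q7, q8}
EG (~p | ~r): greatest fixpoint, start Z0 = {q0, q1, q3, q4, q5, q6, q7, q8}, keep only states in Sat with some successor in Z. Already a fixed point.
Sat(EG (~p | ~r)) = {q0, q1, q3, q4, q5, q6, q7, q8}
Sat(EX (EG (~p | ~r))) = {s : some successor in {q0, q1, q3, q4, q5, q6, q7, q8}} = {q0, q1, q3, q4, q5, q6, q7, q8}
Sat(error & (EX (EG (~p | ~r)))) = {q0, q3, q4, q7}
EF (error & (EX (EG (~p | ~r)))): least fixpoint, start Z0 = {q0, q3, q4, q7}, add states with some successor in Z. Z1 = {q0, q1, q3, q4, q5, q7}; fixed.
Sat(EF (error & (EX (EG (~p | ~r))))) = {q0, q1, q3, q4, q5, q7}
q8 ∉ Sat(EF (error & (EX (EG (~p | ~r))))) = {q0, q1, q3, q4, q5, q7}, so the formula does not hold at q8.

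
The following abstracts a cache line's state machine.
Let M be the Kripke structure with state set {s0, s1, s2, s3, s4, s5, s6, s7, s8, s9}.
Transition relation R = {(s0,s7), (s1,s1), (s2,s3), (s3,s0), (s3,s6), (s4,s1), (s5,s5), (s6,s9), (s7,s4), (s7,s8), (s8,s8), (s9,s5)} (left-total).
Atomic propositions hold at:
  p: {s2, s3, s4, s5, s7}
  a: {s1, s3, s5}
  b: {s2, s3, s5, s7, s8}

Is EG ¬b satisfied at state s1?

Yes

Sat(¬b) = {s0, s1, s4, s6, s9}
EG ¬b: greatest fixpoint, start Z0 = {s0, s1, s4, s6, s9}, keep only states in Sat with some successor in Z. Z1 = {s1, s4, s6}; Z2 = {s1, s4}; fixed.
Sat(EG ¬b) = {s1, s4}
s1 ∈ Sat(EG ¬b) = {s1, s4}, so the formula holds at s1.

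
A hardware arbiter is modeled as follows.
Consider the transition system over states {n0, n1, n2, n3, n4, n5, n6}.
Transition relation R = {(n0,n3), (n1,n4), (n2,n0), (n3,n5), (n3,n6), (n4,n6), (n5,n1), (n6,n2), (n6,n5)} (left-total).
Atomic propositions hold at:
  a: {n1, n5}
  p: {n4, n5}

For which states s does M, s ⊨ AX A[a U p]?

{n1, n5}

A[a U p]: least fixpoint, start Z0 = Sat(p) = {n4, n5}, add states in Sat(a) with every successor in Z. Z1 = {n1, n4, n5}; fixed.
Sat(A[a U p]) = {n1, n4, n5}
Sat(AX A[a U p]) = {s : every successor in {n1, n4, n5}} = {n1, n5}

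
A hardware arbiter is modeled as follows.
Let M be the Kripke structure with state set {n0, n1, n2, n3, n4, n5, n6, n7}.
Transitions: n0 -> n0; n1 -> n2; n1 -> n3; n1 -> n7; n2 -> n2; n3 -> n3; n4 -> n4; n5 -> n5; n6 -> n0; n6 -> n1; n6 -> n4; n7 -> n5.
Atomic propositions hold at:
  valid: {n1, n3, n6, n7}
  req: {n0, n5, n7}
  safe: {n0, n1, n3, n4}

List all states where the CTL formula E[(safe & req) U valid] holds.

{n1, n3, n6, n7}

Sat(safe & req) = {n0}
E[(safe & req) U valid]: least fixpoint, start Z0 = Sat(valid) = {n1, n3, n6, n7}, add states in Sat(safe & req) with some successor in Z. Already a fixed point.
Sat(E[(safe & req) U valid]) = {n1, n3, n6, n7}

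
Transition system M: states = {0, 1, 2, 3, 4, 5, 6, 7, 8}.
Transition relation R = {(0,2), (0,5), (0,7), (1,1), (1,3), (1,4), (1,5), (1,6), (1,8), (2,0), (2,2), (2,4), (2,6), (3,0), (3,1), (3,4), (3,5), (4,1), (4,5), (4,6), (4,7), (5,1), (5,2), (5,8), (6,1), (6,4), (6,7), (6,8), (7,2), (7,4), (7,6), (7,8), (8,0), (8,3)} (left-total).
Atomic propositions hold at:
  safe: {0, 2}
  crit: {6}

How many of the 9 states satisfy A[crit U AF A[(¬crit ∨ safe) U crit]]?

1

Sat(¬crit) = {0, 1, 2, 3, 4, 5, 7, 8}
Sat(¬crit ∨ safe) = {0, 1, 2, 3, 4, 5, 7, 8}
A[(¬crit ∨ safe) U crit]: least fixpoint, start Z0 = Sat(crit) = {6}, add states in Sat(¬crit ∨ safe) with every successor in Z. Already a fixed point.
Sat(A[(¬crit ∨ safe) U crit]) = {6}
AF A[(¬crit ∨ safe) U crit]: least fixpoint, start Z0 = {6}, add states with every successor in Z. Already a fixed point.
Sat(AF A[(¬crit ∨ safe) U crit]) = {6}
A[crit U AF A[(¬crit ∨ safe) U crit]]: least fixpoint, start Z0 = Sat(AF A[(¬crit ∨ safe) U crit]) = {6}, add states in Sat(crit) with every successor in Z. Already a fixed point.
Sat(A[crit U AF A[(¬crit ∨ safe) U crit]]) = {6}
|Sat(A[crit U AF A[(¬crit ∨ safe) U crit]])| = |{6}| = 1.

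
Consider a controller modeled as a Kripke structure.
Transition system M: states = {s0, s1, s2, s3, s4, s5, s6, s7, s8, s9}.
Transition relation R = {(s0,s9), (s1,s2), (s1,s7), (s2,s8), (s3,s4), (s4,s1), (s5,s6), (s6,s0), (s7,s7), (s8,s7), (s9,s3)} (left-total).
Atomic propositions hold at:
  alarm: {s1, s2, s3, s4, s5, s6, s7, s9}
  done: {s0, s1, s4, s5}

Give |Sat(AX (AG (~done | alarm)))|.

8

Sat(~done) = {s2, s3, s6, s7, s8, s9}
Sat(~done | alarm) = {s1, s2, s3, s4, s5, s6, s7, s8, s9}
AG (~done | alarm): greatest fixpoint, start Z0 = {s1, s2, s3, s4, s5, s6, s7, s8, s9}, keep only states in Sat with every successor in Z. Z1 = {s1, s2, s3, s4, s5, s7, s8, s9}; Z2 = {s1, s2, s3, s4, s7, s8, s9}; fixed.
Sat(AG (~done | alarm)) = {s1, s2, s3, s4, s7, s8, s9}
Sat(AX (AG (~done | alarm))) = {s : every successor in {s1, s2, s3, s4, s7, s8, s9}} = {s0, s1, s2, s3, s4, s7, s8, s9}
|Sat(AX (AG (~done | alarm)))| = |{s0, s1, s2, s3, s4, s7, s8, s9}| = 8.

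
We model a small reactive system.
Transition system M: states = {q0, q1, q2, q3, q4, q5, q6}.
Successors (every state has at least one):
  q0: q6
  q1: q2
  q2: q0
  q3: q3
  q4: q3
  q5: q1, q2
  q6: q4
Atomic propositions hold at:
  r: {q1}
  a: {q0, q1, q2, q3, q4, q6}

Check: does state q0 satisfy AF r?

No

AF r: least fixpoint, start Z0 = {q1}, add states with every successor in Z. Already a fixed point.
Sat(AF r) = {q1}
q0 ∉ Sat(AF r) = {q1}, so the formula does not hold at q0.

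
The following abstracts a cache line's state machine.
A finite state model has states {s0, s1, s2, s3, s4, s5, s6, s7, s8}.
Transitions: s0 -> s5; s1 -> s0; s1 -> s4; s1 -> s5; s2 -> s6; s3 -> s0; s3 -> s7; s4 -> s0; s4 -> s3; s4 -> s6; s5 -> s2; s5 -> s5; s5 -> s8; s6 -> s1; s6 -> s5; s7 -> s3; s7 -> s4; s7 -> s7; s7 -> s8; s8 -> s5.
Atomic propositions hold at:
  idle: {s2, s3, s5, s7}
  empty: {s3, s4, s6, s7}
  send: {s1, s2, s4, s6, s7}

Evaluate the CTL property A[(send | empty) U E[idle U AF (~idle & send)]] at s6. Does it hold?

Sat(send | empty) = {s1, s2, s3, s4, s6, s7}
Sat(~idle) = {s0, s1, s4, s6, s8}
Sat(~idle & send) = {s1, s4, s6}
AF (~idle & send): least fixpoint, start Z0 = {s1, s4, s6}, add states with every successor in Z. Z1 = {s1, s2, s4, s6}; fixed.
Sat(AF (~idle & send)) = {s1, s2, s4, s6}
E[idle U AF (~idle & send)]: least fixpoint, start Z0 = Sat(AF (~idle & send)) = {s1, s2, s4, s6}, add states in Sat(idle) with some successor in Z. Z1 = {s1, s2, s4, s5, s6, s7}; Z2 = {s1, s2, s3, s4, s5, s6, s7}; fixed.
Sat(E[idle U AF (~idle & send)]) = {s1, s2, s3, s4, s5, s6, s7}
A[(send | empty) U E[idle U AF (~idle & send)]]: least fixpoint, start Z0 = Sat(E[idle U AF (~idle & send)]) = {s1, s2, s3, s4, s5, s6, s7}, add states in Sat(send | empty) with every successor in Z. Already a fixed point.
Sat(A[(send | empty) U E[idle U AF (~idle & send)]]) = {s1, s2, s3, s4, s5, s6, s7}
s6 ∈ Sat(A[(send | empty) U E[idle U AF (~idle & send)]]) = {s1, s2, s3, s4, s5, s6, s7}, so the formula holds at s6.

Yes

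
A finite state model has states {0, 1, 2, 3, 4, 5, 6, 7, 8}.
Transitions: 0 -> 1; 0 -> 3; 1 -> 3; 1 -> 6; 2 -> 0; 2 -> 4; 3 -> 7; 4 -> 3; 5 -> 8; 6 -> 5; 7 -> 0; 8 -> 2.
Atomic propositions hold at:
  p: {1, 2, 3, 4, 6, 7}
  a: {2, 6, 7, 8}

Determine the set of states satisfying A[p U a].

{1, 2, 3, 4, 6, 7, 8}

A[p U a]: least fixpoint, start Z0 = Sat(a) = {2, 6, 7, 8}, add states in Sat(p) with every successor in Z. Z1 = {2, 3, 6, 7, 8}; Z2 = {1, 2, 3, 4, 6, 7, 8}; fixed.
Sat(A[p U a]) = {1, 2, 3, 4, 6, 7, 8}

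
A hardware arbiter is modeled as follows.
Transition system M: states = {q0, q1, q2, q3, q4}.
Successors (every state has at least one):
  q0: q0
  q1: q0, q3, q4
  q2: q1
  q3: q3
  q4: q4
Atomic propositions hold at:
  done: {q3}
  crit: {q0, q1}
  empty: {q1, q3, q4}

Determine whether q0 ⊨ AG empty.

No

AG empty: greatest fixpoint, start Z0 = {q1, q3, q4}, keep only states in Sat with every successor in Z. Z1 = {q3, q4}; fixed.
Sat(AG empty) = {q3, q4}
q0 ∉ Sat(AG empty) = {q3, q4}, so the formula does not hold at q0.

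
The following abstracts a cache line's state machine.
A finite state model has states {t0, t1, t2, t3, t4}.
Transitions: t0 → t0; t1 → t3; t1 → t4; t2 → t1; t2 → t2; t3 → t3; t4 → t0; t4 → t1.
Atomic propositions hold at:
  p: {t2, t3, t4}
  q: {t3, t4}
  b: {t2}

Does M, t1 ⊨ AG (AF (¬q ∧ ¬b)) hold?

Sat(¬q) = {t0, t1, t2}
Sat(¬b) = {t0, t1, t3, t4}
Sat(¬q ∧ ¬b) = {t0, t1}
AF (¬q ∧ ¬b): least fixpoint, start Z0 = {t0, t1}, add states with every successor in Z. Z1 = {t0, t1, t4}; fixed.
Sat(AF (¬q ∧ ¬b)) = {t0, t1, t4}
AG (AF (¬q ∧ ¬b)): greatest fixpoint, start Z0 = {t0, t1, t4}, keep only states in Sat with every successor in Z. Z1 = {t0, t4}; Z2 = {t0}; fixed.
Sat(AG (AF (¬q ∧ ¬b))) = {t0}
t1 ∉ Sat(AG (AF (¬q ∧ ¬b))) = {t0}, so the formula does not hold at t1.

No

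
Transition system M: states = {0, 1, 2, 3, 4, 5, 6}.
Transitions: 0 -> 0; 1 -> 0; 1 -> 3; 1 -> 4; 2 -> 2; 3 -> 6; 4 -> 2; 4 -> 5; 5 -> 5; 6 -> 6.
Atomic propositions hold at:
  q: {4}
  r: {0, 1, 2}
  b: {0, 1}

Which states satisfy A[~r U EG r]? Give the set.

{0, 1, 2}

Sat(~r) = {3, 4, 5, 6}
EG r: greatest fixpoint, start Z0 = {0, 1, 2}, keep only states in Sat with some successor in Z. Already a fixed point.
Sat(EG r) = {0, 1, 2}
A[~r U EG r]: least fixpoint, start Z0 = Sat(EG r) = {0, 1, 2}, add states in Sat(~r) with every successor in Z. Already a fixed point.
Sat(A[~r U EG r]) = {0, 1, 2}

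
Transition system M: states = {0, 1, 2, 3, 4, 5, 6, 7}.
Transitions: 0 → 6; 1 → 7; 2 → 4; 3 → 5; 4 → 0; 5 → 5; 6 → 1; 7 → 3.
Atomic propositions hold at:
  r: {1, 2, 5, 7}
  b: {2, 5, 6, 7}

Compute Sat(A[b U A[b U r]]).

A[b U r]: least fixpoint, start Z0 = Sat(r) = {1, 2, 5, 7}, add states in Sat(b) with every successor in Z. Z1 = {1, 2, 5, 6, 7}; fixed.
Sat(A[b U r]) = {1, 2, 5, 6, 7}
A[b U A[b U r]]: least fixpoint, start Z0 = Sat(A[b U r]) = {1, 2, 5, 6, 7}, add states in Sat(b) with every successor in Z. Already a fixed point.
Sat(A[b U A[b U r]]) = {1, 2, 5, 6, 7}

{1, 2, 5, 6, 7}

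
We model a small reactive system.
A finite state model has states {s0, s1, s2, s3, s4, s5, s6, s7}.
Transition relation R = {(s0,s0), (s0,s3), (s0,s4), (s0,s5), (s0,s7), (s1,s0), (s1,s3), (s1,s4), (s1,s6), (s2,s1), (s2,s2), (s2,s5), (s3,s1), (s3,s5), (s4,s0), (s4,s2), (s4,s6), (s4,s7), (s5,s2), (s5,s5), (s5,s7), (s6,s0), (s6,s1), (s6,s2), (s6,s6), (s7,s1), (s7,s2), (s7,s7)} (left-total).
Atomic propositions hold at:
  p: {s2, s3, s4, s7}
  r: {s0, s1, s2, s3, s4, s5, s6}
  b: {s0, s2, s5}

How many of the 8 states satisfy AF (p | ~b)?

Sat(~b) = {s1, s3, s4, s6, s7}
Sat(p | ~b) = {s1, s2, s3, s4, s6, s7}
AF (p | ~b): least fixpoint, start Z0 = {s1, s2, s3, s4, s6, s7}, add states with every successor in Z. Already a fixed point.
Sat(AF (p | ~b)) = {s1, s2, s3, s4, s6, s7}
|Sat(AF (p | ~b))| = |{s1, s2, s3, s4, s6, s7}| = 6.

6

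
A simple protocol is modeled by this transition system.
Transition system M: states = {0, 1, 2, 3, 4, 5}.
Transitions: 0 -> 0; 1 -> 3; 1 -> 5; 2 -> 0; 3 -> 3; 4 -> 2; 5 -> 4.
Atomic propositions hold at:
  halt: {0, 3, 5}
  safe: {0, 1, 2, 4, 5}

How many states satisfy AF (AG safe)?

AG safe: greatest fixpoint, start Z0 = {0, 1, 2, 4, 5}, keep only states in Sat with every successor in Z. Z1 = {0, 2, 4, 5}; fixed.
Sat(AG safe) = {0, 2, 4, 5}
AF (AG safe): least fixpoint, start Z0 = {0, 2, 4, 5}, add states with every successor in Z. Already a fixed point.
Sat(AF (AG safe)) = {0, 2, 4, 5}
|Sat(AF (AG safe))| = |{0, 2, 4, 5}| = 4.

4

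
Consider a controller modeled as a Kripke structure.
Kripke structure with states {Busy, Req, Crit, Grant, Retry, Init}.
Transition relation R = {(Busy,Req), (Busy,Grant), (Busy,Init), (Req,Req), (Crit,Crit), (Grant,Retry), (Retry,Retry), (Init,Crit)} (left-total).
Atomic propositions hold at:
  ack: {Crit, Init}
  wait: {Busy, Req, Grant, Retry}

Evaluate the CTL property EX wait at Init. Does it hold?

No

Sat(EX wait) = {s : some successor in {Busy, Req, Grant, Retry}} = {Busy, Req, Grant, Retry}
Init ∉ Sat(EX wait) = {Busy, Req, Grant, Retry}, so the formula does not hold at Init.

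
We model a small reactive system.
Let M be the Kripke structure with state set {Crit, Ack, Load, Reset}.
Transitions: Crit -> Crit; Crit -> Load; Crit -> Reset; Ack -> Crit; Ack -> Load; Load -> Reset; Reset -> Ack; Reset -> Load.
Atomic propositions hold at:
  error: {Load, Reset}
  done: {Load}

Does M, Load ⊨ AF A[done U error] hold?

A[done U error]: least fixpoint, start Z0 = Sat(error) = {Load, Reset}, add states in Sat(done) with every successor in Z. Already a fixed point.
Sat(A[done U error]) = {Load, Reset}
AF A[done U error]: least fixpoint, start Z0 = {Load, Reset}, add states with every successor in Z. Already a fixed point.
Sat(AF A[done U error]) = {Load, Reset}
Load ∈ Sat(AF A[done U error]) = {Load, Reset}, so the formula holds at Load.

Yes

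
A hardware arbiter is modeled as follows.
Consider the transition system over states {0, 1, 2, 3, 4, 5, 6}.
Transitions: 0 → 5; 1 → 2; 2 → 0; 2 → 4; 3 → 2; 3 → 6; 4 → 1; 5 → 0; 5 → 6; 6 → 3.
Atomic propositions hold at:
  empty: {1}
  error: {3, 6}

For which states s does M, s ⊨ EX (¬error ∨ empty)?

{0, 1, 2, 3, 4, 5}

Sat(¬error) = {0, 1, 2, 4, 5}
Sat(¬error ∨ empty) = {0, 1, 2, 4, 5}
Sat(EX (¬error ∨ empty)) = {s : some successor in {0, 1, 2, 4, 5}} = {0, 1, 2, 3, 4, 5}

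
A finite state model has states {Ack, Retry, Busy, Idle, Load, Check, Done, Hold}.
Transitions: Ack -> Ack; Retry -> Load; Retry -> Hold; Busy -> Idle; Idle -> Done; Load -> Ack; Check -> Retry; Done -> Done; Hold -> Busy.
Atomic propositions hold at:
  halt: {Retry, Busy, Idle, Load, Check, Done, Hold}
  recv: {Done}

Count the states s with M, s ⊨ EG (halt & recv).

1

Sat(halt & recv) = {Done}
EG (halt & recv): greatest fixpoint, start Z0 = {Done}, keep only states in Sat with some successor in Z. Already a fixed point.
Sat(EG (halt & recv)) = {Done}
|Sat(EG (halt & recv))| = |{Done}| = 1.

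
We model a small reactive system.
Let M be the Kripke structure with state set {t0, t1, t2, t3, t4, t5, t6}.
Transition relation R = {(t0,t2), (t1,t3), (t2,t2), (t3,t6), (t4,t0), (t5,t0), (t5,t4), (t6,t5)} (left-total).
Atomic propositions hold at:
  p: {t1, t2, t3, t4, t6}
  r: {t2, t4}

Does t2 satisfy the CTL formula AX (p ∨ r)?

Sat(p ∨ r) = {t1, t2, t3, t4, t6}
Sat(AX (p ∨ r)) = {s : every successor in {t1, t2, t3, t4, t6}} = {t0, t1, t2, t3}
t2 ∈ Sat(AX (p ∨ r)) = {t0, t1, t2, t3}, so the formula holds at t2.

Yes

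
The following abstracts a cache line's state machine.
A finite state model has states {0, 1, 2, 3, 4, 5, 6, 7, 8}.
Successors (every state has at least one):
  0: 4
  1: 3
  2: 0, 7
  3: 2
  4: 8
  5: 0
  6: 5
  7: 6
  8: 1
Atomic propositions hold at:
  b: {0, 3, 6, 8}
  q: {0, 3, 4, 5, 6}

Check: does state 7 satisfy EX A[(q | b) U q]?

Yes

Sat(q | b) = {0, 3, 4, 5, 6, 8}
A[(q | b) U q]: least fixpoint, start Z0 = Sat(q) = {0, 3, 4, 5, 6}, add states in Sat(q | b) with every successor in Z. Already a fixed point.
Sat(A[(q | b) U q]) = {0, 3, 4, 5, 6}
Sat(EX A[(q | b) U q]) = {s : some successor in {0, 3, 4, 5, 6}} = {0, 1, 2, 5, 6, 7}
7 ∈ Sat(EX A[(q | b) U q]) = {0, 1, 2, 5, 6, 7}, so the formula holds at 7.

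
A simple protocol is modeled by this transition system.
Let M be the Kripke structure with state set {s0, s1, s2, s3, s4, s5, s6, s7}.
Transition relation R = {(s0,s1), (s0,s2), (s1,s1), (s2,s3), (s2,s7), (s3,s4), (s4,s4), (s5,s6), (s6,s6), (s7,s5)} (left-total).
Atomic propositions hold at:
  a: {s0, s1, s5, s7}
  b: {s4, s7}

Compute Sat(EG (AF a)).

{s0, s1}

AF a: least fixpoint, start Z0 = {s0, s1, s5, s7}, add states with every successor in Z. Already a fixed point.
Sat(AF a) = {s0, s1, s5, s7}
EG (AF a): greatest fixpoint, start Z0 = {s0, s1, s5, s7}, keep only states in Sat with some successor in Z. Z1 = {s0, s1, s7}; Z2 = {s0, s1}; fixed.
Sat(EG (AF a)) = {s0, s1}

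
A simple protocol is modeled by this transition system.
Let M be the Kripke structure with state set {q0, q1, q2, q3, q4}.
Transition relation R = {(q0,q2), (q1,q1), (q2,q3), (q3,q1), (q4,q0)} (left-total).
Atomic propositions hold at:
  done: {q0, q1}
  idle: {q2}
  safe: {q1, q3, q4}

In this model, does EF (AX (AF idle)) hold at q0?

Yes

AF idle: least fixpoint, start Z0 = {q2}, add states with every successor in Z. Z1 = {q0, q2}; Z2 = {q0, q2, q4}; fixed.
Sat(AF idle) = {q0, q2, q4}
Sat(AX (AF idle)) = {s : every successor in {q0, q2, q4}} = {q0, q4}
EF (AX (AF idle)): least fixpoint, start Z0 = {q0, q4}, add states with some successor in Z. Already a fixed point.
Sat(EF (AX (AF idle))) = {q0, q4}
q0 ∈ Sat(EF (AX (AF idle))) = {q0, q4}, so the formula holds at q0.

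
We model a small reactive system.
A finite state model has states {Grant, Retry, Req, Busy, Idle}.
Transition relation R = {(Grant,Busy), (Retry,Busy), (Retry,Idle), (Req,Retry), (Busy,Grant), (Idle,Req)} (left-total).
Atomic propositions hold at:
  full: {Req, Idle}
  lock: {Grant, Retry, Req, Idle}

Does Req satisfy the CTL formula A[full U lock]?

A[full U lock]: least fixpoint, start Z0 = Sat(lock) = {Grant, Retry, Req, Idle}, add states in Sat(full) with every successor in Z. Already a fixed point.
Sat(A[full U lock]) = {Grant, Retry, Req, Idle}
Req ∈ Sat(A[full U lock]) = {Grant, Retry, Req, Idle}, so the formula holds at Req.

Yes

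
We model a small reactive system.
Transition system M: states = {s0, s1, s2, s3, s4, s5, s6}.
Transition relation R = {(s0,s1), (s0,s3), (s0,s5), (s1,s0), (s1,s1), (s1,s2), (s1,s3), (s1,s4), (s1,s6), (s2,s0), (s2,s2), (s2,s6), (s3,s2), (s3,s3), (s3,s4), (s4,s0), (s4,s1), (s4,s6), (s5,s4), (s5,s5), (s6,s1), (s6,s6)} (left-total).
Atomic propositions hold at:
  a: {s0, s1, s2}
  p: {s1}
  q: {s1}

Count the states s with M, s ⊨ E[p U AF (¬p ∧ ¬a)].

5

Sat(¬p) = {s0, s2, s3, s4, s5, s6}
Sat(¬a) = {s3, s4, s5, s6}
Sat(¬p ∧ ¬a) = {s3, s4, s5, s6}
AF (¬p ∧ ¬a): least fixpoint, start Z0 = {s3, s4, s5, s6}, add states with every successor in Z. Already a fixed point.
Sat(AF (¬p ∧ ¬a)) = {s3, s4, s5, s6}
E[p U AF (¬p ∧ ¬a)]: least fixpoint, start Z0 = Sat(AF (¬p ∧ ¬a)) = {s3, s4, s5, s6}, add states in Sat(p) with some successor in Z. Z1 = {s1, s3, s4, s5, s6}; fixed.
Sat(E[p U AF (¬p ∧ ¬a)]) = {s1, s3, s4, s5, s6}
|Sat(E[p U AF (¬p ∧ ¬a)])| = |{s1, s3, s4, s5, s6}| = 5.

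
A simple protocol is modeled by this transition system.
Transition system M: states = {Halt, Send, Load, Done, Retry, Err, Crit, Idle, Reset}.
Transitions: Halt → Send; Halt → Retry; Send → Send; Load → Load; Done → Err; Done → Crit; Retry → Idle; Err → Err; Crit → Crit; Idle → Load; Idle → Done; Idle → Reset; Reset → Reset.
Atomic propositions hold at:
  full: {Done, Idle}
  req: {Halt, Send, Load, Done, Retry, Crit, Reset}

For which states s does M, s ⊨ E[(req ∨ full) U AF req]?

Sat(req ∨ full) = {Halt, Send, Load, Done, Retry, Crit, Idle, Reset}
AF req: least fixpoint, start Z0 = {Halt, Send, Load, Done, Retry, Crit, Reset}, add states with every successor in Z. Z1 = {Halt, Send, Load, Done, Retry, Crit, Idle, Reset}; fixed.
Sat(AF req) = {Halt, Send, Load, Done, Retry, Crit, Idle, Reset}
E[(req ∨ full) U AF req]: least fixpoint, start Z0 = Sat(AF req) = {Halt, Send, Load, Done, Retry, Crit, Idle, Reset}, add states in Sat(req ∨ full) with some successor in Z. Already a fixed point.
Sat(E[(req ∨ full) U AF req]) = {Halt, Send, Load, Done, Retry, Crit, Idle, Reset}

{Halt, Send, Load, Done, Retry, Crit, Idle, Reset}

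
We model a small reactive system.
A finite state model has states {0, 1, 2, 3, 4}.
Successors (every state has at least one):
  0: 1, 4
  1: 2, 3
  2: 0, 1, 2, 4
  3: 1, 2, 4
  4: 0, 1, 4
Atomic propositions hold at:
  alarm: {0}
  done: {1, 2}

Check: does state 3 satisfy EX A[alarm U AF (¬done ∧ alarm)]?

No

Sat(¬done) = {0, 3, 4}
Sat(¬done ∧ alarm) = {0}
AF (¬done ∧ alarm): least fixpoint, start Z0 = {0}, add states with every successor in Z. Already a fixed point.
Sat(AF (¬done ∧ alarm)) = {0}
A[alarm U AF (¬done ∧ alarm)]: least fixpoint, start Z0 = Sat(AF (¬done ∧ alarm)) = {0}, add states in Sat(alarm) with every successor in Z. Already a fixed point.
Sat(A[alarm U AF (¬done ∧ alarm)]) = {0}
Sat(EX A[alarm U AF (¬done ∧ alarm)]) = {s : some successor in {0}} = {2, 4}
3 ∉ Sat(EX A[alarm U AF (¬done ∧ alarm)]) = {2, 4}, so the formula does not hold at 3.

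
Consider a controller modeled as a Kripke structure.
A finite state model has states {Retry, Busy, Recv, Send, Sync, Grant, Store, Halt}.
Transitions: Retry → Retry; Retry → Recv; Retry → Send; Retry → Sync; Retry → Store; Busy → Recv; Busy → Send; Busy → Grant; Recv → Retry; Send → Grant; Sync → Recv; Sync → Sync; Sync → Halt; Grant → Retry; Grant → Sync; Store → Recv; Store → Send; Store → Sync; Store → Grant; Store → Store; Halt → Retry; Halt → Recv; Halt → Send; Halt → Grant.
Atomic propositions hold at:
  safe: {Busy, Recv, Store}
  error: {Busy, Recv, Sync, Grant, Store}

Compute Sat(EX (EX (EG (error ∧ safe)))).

{Retry, Recv, Grant, Store, Halt}

Sat(error ∧ safe) = {Busy, Recv, Store}
EG (error ∧ safe): greatest fixpoint, start Z0 = {Busy, Recv, Store}, keep only states in Sat with some successor in Z. Z1 = {Busy, Store}; Z2 = {Store}; fixed.
Sat(EG (error ∧ safe)) = {Store}
Sat(EX (EG (error ∧ safe))) = {s : some successor in {Store}} = {Retry, Store}
Sat(EX (EX (EG (error ∧ safe)))) = {s : some successor in {Retry, Store}} = {Retry, Recv, Grant, Store, Halt}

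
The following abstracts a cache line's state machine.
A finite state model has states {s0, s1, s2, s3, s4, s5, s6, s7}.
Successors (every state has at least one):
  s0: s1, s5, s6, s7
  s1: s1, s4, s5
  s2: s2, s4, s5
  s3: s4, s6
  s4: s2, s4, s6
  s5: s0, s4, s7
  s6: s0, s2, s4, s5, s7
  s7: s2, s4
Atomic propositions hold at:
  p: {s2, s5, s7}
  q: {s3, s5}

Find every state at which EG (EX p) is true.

{s0, s1, s2, s4, s5, s6, s7}

Sat(EX p) = {s : some successor in {s2, s5, s7}} = {s0, s1, s2, s4, s5, s6, s7}
EG (EX p): greatest fixpoint, start Z0 = {s0, s1, s2, s4, s5, s6, s7}, keep only states in Sat with some successor in Z. Already a fixed point.
Sat(EG (EX p)) = {s0, s1, s2, s4, s5, s6, s7}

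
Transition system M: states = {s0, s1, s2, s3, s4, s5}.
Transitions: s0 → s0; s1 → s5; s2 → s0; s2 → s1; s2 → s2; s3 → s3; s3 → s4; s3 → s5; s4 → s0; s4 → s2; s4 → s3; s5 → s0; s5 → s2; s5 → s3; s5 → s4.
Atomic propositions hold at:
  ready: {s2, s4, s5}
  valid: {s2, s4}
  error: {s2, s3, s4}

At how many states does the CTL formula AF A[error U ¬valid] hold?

Sat(¬valid) = {s0, s1, s3, s5}
A[error U ¬valid]: least fixpoint, start Z0 = Sat(¬valid) = {s0, s1, s3, s5}, add states in Sat(error) with every successor in Z. Already a fixed point.
Sat(A[error U ¬valid]) = {s0, s1, s3, s5}
AF A[error U ¬valid]: least fixpoint, start Z0 = {s0, s1, s3, s5}, add states with every successor in Z. Already a fixed point.
Sat(AF A[error U ¬valid]) = {s0, s1, s3, s5}
|Sat(AF A[error U ¬valid])| = |{s0, s1, s3, s5}| = 4.

4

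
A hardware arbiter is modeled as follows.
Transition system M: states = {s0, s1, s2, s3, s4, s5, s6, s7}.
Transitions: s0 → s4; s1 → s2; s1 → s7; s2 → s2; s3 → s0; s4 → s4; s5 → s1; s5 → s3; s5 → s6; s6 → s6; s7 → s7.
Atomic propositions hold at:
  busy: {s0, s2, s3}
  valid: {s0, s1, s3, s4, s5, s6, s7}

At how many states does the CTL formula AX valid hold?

6

Sat(AX valid) = {s : every successor in {s0, s1, s3, s4, s5, s6, s7}} = {s0, s3, s4, s5, s6, s7}
|Sat(AX valid)| = |{s0, s3, s4, s5, s6, s7}| = 6.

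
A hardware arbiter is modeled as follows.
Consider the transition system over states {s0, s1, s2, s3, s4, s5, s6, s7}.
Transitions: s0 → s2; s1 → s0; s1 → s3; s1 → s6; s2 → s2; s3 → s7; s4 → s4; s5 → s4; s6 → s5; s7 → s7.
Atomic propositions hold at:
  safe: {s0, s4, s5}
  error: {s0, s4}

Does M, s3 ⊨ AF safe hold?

No

AF safe: least fixpoint, start Z0 = {s0, s4, s5}, add states with every successor in Z. Z1 = {s0, s4, s5, s6}; fixed.
Sat(AF safe) = {s0, s4, s5, s6}
s3 ∉ Sat(AF safe) = {s0, s4, s5, s6}, so the formula does not hold at s3.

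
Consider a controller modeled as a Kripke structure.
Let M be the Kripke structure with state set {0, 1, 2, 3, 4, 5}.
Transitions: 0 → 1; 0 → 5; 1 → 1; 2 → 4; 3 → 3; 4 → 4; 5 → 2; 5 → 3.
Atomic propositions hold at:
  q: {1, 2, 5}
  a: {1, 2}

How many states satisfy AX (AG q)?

1

AG q: greatest fixpoint, start Z0 = {1, 2, 5}, keep only states in Sat with every successor in Z. Z1 = {1}; fixed.
Sat(AG q) = {1}
Sat(AX (AG q)) = {s : every successor in {1}} = {1}
|Sat(AX (AG q))| = |{1}| = 1.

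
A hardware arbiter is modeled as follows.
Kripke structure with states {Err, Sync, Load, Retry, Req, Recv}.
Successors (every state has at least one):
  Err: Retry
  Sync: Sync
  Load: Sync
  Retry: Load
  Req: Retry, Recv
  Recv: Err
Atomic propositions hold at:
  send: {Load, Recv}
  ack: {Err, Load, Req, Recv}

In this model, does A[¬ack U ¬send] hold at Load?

Sat(¬ack) = {Sync, Retry}
Sat(¬send) = {Err, Sync, Retry, Req}
A[¬ack U ¬send]: least fixpoint, start Z0 = Sat(¬send) = {Err, Sync, Retry, Req}, add states in Sat(¬ack) with every successor in Z. Already a fixed point.
Sat(A[¬ack U ¬send]) = {Err, Sync, Retry, Req}
Load ∉ Sat(A[¬ack U ¬send]) = {Err, Sync, Retry, Req}, so the formula does not hold at Load.

No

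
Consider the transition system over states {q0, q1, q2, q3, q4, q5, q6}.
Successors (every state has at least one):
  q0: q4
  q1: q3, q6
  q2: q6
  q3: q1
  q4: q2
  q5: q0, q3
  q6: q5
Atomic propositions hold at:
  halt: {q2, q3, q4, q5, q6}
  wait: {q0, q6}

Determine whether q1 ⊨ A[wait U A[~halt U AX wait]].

No

Sat(~halt) = {q0, q1}
Sat(AX wait) = {s : every successor in {q0, q6}} = {q2}
A[~halt U AX wait]: least fixpoint, start Z0 = Sat(AX wait) = {q2}, add states in Sat(~halt) with every successor in Z. Already a fixed point.
Sat(A[~halt U AX wait]) = {q2}
A[wait U A[~halt U AX wait]]: least fixpoint, start Z0 = Sat(A[~halt U AX wait]) = {q2}, add states in Sat(wait) with every successor in Z. Already a fixed point.
Sat(A[wait U A[~halt U AX wait]]) = {q2}
q1 ∉ Sat(A[wait U A[~halt U AX wait]]) = {q2}, so the formula does not hold at q1.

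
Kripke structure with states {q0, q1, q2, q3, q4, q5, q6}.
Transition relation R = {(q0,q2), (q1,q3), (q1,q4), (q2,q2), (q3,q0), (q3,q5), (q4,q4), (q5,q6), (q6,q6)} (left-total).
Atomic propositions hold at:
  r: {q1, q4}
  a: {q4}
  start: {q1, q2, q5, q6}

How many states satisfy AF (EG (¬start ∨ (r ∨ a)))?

2

Sat(¬start) = {q0, q3, q4}
Sat(r ∨ a) = {q1, q4}
Sat(¬start ∨ (r ∨ a)) = {q0, q1, q3, q4}
EG (¬start ∨ (r ∨ a)): greatest fixpoint, start Z0 = {q0, q1, q3, q4}, keep only states in Sat with some successor in Z. Z1 = {q1, q3, q4}; Z2 = {q1, q4}; fixed.
Sat(EG (¬start ∨ (r ∨ a))) = {q1, q4}
AF (EG (¬start ∨ (r ∨ a))): least fixpoint, start Z0 = {q1, q4}, add states with every successor in Z. Already a fixed point.
Sat(AF (EG (¬start ∨ (r ∨ a)))) = {q1, q4}
|Sat(AF (EG (¬start ∨ (r ∨ a))))| = |{q1, q4}| = 2.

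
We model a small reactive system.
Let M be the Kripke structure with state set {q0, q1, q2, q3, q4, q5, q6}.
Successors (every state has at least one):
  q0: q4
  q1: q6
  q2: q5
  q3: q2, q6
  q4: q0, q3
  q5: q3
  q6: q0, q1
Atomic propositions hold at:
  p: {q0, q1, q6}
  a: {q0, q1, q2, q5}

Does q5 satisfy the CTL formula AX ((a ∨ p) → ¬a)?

Sat(a ∨ p) = {q0, q1, q2, q5, q6}
Sat(¬a) = {q3, q4, q6}
Sat((a ∨ p) → ¬a) = {q3, q4, q6}
Sat(AX ((a ∨ p) → ¬a)) = {s : every successor in {q3, q4, q6}} = {q0, q1, q5}
q5 ∈ Sat(AX ((a ∨ p) → ¬a)) = {q0, q1, q5}, so the formula holds at q5.

Yes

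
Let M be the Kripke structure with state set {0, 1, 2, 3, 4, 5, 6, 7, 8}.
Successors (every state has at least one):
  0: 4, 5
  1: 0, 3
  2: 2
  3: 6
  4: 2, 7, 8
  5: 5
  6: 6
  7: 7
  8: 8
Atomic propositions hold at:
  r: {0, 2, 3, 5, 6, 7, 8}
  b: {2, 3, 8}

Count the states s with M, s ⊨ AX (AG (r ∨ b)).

7

Sat(r ∨ b) = {0, 2, 3, 5, 6, 7, 8}
AG (r ∨ b): greatest fixpoint, start Z0 = {0, 2, 3, 5, 6, 7, 8}, keep only states in Sat with every successor in Z. Z1 = {2, 3, 5, 6, 7, 8}; fixed.
Sat(AG (r ∨ b)) = {2, 3, 5, 6, 7, 8}
Sat(AX (AG (r ∨ b))) = {s : every successor in {2, 3, 5, 6, 7, 8}} = {2, 3, 4, 5, 6, 7, 8}
|Sat(AX (AG (r ∨ b)))| = |{2, 3, 4, 5, 6, 7, 8}| = 7.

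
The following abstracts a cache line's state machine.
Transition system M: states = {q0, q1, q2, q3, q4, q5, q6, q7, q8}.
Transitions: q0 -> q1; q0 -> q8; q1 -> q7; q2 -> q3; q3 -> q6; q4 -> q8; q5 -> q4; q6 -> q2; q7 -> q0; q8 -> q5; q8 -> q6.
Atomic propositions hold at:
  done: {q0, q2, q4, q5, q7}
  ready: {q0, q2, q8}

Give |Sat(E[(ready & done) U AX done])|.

5

Sat(ready & done) = {q0, q2}
Sat(AX done) = {s : every successor in {q0, q2, q4, q5, q7}} = {q1, q5, q6, q7}
E[(ready & done) U AX done]: least fixpoint, start Z0 = Sat(AX done) = {q1, q5, q6, q7}, add states in Sat(ready & done) with some successor in Z. Z1 = {q0, q1, q5, q6, q7}; fixed.
Sat(E[(ready & done) U AX done]) = {q0, q1, q5, q6, q7}
|Sat(E[(ready & done) U AX done])| = |{q0, q1, q5, q6, q7}| = 5.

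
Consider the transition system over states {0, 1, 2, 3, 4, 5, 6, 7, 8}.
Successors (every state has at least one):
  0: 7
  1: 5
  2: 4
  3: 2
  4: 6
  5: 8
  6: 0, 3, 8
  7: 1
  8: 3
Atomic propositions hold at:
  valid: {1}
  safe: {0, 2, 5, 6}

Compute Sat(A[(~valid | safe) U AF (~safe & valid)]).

{0, 1, 7}

Sat(~valid) = {0, 2, 3, 4, 5, 6, 7, 8}
Sat(~valid | safe) = {0, 2, 3, 4, 5, 6, 7, 8}
Sat(~safe) = {1, 3, 4, 7, 8}
Sat(~safe & valid) = {1}
AF (~safe & valid): least fixpoint, start Z0 = {1}, add states with every successor in Z. Z1 = {1, 7}; Z2 = {0, 1, 7}; fixed.
Sat(AF (~safe & valid)) = {0, 1, 7}
A[(~valid | safe) U AF (~safe & valid)]: least fixpoint, start Z0 = Sat(AF (~safe & valid)) = {0, 1, 7}, add states in Sat(~valid | safe) with every successor in Z. Already a fixed point.
Sat(A[(~valid | safe) U AF (~safe & valid)]) = {0, 1, 7}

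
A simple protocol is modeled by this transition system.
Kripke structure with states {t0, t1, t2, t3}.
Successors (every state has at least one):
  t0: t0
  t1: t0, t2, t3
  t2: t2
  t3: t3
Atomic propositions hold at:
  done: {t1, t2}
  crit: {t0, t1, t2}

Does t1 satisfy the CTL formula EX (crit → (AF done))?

Yes

AF done: least fixpoint, start Z0 = {t1, t2}, add states with every successor in Z. Already a fixed point.
Sat(AF done) = {t1, t2}
Sat(crit → (AF done)) = {t1, t2, t3}
Sat(EX (crit → (AF done))) = {s : some successor in {t1, t2, t3}} = {t1, t2, t3}
t1 ∈ Sat(EX (crit → (AF done))) = {t1, t2, t3}, so the formula holds at t1.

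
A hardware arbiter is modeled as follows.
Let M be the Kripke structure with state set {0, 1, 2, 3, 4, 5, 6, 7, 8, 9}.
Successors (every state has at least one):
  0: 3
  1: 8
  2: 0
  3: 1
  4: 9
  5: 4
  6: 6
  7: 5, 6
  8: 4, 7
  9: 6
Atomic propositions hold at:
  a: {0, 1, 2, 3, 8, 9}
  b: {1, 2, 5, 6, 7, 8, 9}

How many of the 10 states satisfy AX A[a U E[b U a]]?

5

E[b U a]: least fixpoint, start Z0 = Sat(a) = {0, 1, 2, 3, 8, 9}, add states in Sat(b) with some successor in Z. Already a fixed point.
Sat(E[b U a]) = {0, 1, 2, 3, 8, 9}
A[a U E[b U a]]: least fixpoint, start Z0 = Sat(E[b U a]) = {0, 1, 2, 3, 8, 9}, add states in Sat(a) with every successor in Z. Already a fixed point.
Sat(A[a U E[b U a]]) = {0, 1, 2, 3, 8, 9}
Sat(AX A[a U E[b U a]]) = {s : every successor in {0, 1, 2, 3, 8, 9}} = {0, 1, 2, 3, 4}
|Sat(AX A[a U E[b U a]])| = |{0, 1, 2, 3, 4}| = 5.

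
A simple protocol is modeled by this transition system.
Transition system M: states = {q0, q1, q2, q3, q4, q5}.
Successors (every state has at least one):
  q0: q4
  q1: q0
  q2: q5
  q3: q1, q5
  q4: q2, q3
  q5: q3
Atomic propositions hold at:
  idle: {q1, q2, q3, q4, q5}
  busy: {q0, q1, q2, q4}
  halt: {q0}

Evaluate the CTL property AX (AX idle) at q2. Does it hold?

Sat(AX idle) = {s : every successor in {q1, q2, q3, q4, q5}} = {q0, q2, q3, q4, q5}
Sat(AX (AX idle)) = {s : every successor in {q0, q2, q3, q4, q5}} = {q0, q1, q2, q4, q5}
q2 ∈ Sat(AX (AX idle)) = {q0, q1, q2, q4, q5}, so the formula holds at q2.

Yes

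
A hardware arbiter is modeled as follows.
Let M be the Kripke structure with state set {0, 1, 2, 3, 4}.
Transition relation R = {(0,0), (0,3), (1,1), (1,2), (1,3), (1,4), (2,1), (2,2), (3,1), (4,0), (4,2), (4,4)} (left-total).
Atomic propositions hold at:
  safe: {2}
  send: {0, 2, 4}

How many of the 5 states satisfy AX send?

Sat(AX send) = {s : every successor in {0, 2, 4}} = {4}
|Sat(AX send)| = |{4}| = 1.

1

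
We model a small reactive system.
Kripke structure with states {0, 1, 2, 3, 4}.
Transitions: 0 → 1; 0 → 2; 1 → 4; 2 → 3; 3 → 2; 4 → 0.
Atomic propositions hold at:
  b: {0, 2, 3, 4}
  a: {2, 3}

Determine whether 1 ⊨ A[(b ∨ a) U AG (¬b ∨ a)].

Sat(b ∨ a) = {0, 2, 3, 4}
Sat(¬b) = {1}
Sat(¬b ∨ a) = {1, 2, 3}
AG (¬b ∨ a): greatest fixpoint, start Z0 = {1, 2, 3}, keep only states in Sat with every successor in Z. Z1 = {2, 3}; fixed.
Sat(AG (¬b ∨ a)) = {2, 3}
A[(b ∨ a) U AG (¬b ∨ a)]: least fixpoint, start Z0 = Sat(AG (¬b ∨ a)) = {2, 3}, add states in Sat(b ∨ a) with every successor in Z. Already a fixed point.
Sat(A[(b ∨ a) U AG (¬b ∨ a)]) = {2, 3}
1 ∉ Sat(A[(b ∨ a) U AG (¬b ∨ a)]) = {2, 3}, so the formula does not hold at 1.

No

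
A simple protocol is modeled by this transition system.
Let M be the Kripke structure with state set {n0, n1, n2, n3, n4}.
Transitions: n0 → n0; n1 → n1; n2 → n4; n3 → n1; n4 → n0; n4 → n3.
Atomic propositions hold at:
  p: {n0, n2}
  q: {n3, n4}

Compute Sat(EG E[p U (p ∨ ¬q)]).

{n0, n1}

Sat(¬q) = {n0, n1, n2}
Sat(p ∨ ¬q) = {n0, n1, n2}
E[p U (p ∨ ¬q)]: least fixpoint, start Z0 = Sat((p ∨ ¬q)) = {n0, n1, n2}, add states in Sat(p) with some successor in Z. Already a fixed point.
Sat(E[p U (p ∨ ¬q)]) = {n0, n1, n2}
EG E[p U (p ∨ ¬q)]: greatest fixpoint, start Z0 = {n0, n1, n2}, keep only states in Sat with some successor in Z. Z1 = {n0, n1}; fixed.
Sat(EG E[p U (p ∨ ¬q)]) = {n0, n1}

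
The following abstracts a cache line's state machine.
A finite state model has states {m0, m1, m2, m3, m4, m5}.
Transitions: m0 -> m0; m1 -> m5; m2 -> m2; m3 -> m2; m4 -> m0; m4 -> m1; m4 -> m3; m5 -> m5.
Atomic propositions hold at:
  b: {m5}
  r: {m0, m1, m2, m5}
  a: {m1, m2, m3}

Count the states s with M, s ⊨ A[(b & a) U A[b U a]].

Sat(b & a) = ∅
A[b U a]: least fixpoint, start Z0 = Sat(a) = {m1, m2, m3}, add states in Sat(b) with every successor in Z. Already a fixed point.
Sat(A[b U a]) = {m1, m2, m3}
A[(b & a) U A[b U a]]: least fixpoint, start Z0 = Sat(A[b U a]) = {m1, m2, m3}, add states in Sat(b & a) with every successor in Z. Already a fixed point.
Sat(A[(b & a) U A[b U a]]) = {m1, m2, m3}
|Sat(A[(b & a) U A[b U a]])| = |{m1, m2, m3}| = 3.

3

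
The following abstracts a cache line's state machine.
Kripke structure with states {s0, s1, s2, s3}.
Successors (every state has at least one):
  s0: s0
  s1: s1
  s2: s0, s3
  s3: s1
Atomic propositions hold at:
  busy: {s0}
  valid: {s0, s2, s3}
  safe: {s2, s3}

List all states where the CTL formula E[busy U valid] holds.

E[busy U valid]: least fixpoint, start Z0 = Sat(valid) = {s0, s2, s3}, add states in Sat(busy) with some successor in Z. Already a fixed point.
Sat(E[busy U valid]) = {s0, s2, s3}

{s0, s2, s3}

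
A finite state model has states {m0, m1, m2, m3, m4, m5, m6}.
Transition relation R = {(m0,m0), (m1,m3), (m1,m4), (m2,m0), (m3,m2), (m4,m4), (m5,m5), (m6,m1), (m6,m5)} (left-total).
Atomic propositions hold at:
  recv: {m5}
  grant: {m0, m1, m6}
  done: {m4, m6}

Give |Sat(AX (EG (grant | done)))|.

Sat(grant | done) = {m0, m1, m4, m6}
EG (grant | done): greatest fixpoint, start Z0 = {m0, m1, m4, m6}, keep only states in Sat with some successor in Z. Already a fixed point.
Sat(EG (grant | done)) = {m0, m1, m4, m6}
Sat(AX (EG (grant | done))) = {s : every successor in {m0, m1, m4, m6}} = {m0, m2, m4}
|Sat(AX (EG (grant | done)))| = |{m0, m2, m4}| = 3.

3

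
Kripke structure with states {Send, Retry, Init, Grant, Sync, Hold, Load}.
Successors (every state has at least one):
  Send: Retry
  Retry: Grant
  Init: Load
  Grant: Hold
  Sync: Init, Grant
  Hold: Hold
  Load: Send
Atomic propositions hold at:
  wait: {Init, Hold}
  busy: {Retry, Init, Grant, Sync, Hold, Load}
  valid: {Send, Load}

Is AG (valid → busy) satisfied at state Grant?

Sat(valid → busy) = {Retry, Init, Grant, Sync, Hold, Load}
AG (valid → busy): greatest fixpoint, start Z0 = {Retry, Init, Grant, Sync, Hold, Load}, keep only states in Sat with every successor in Z. Z1 = {Retry, Init, Grant, Sync, Hold}; Z2 = {Retry, Grant, Sync, Hold}; Z3 = {Retry, Grant, Hold}; fixed.
Sat(AG (valid → busy)) = {Retry, Grant, Hold}
Grant ∈ Sat(AG (valid → busy)) = {Retry, Grant, Hold}, so the formula holds at Grant.

Yes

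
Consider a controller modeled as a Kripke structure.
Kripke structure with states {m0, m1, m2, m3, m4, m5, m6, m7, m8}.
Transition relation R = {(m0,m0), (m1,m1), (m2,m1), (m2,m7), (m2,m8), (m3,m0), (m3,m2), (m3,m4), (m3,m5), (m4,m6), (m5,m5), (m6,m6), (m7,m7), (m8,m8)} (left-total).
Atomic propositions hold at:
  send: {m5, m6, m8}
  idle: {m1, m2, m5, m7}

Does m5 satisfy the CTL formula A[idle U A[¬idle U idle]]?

Sat(¬idle) = {m0, m3, m4, m6, m8}
A[¬idle U idle]: least fixpoint, start Z0 = Sat(idle) = {m1, m2, m5, m7}, add states in Sat(¬idle) with every successor in Z. Already a fixed point.
Sat(A[¬idle U idle]) = {m1, m2, m5, m7}
A[idle U A[¬idle U idle]]: least fixpoint, start Z0 = Sat(A[¬idle U idle]) = {m1, m2, m5, m7}, add states in Sat(idle) with every successor in Z. Already a fixed point.
Sat(A[idle U A[¬idle U idle]]) = {m1, m2, m5, m7}
m5 ∈ Sat(A[idle U A[¬idle U idle]]) = {m1, m2, m5, m7}, so the formula holds at m5.

Yes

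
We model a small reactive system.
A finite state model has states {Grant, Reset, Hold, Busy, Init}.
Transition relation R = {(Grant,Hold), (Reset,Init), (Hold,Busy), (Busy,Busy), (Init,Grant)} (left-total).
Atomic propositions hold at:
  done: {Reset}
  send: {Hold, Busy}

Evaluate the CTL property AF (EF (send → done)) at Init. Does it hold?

Yes

Sat(send → done) = {Grant, Reset, Init}
EF (send → done): least fixpoint, start Z0 = {Grant, Reset, Init}, add states with some successor in Z. Already a fixed point.
Sat(EF (send → done)) = {Grant, Reset, Init}
AF (EF (send → done)): least fixpoint, start Z0 = {Grant, Reset, Init}, add states with every successor in Z. Already a fixed point.
Sat(AF (EF (send → done))) = {Grant, Reset, Init}
Init ∈ Sat(AF (EF (send → done))) = {Grant, Reset, Init}, so the formula holds at Init.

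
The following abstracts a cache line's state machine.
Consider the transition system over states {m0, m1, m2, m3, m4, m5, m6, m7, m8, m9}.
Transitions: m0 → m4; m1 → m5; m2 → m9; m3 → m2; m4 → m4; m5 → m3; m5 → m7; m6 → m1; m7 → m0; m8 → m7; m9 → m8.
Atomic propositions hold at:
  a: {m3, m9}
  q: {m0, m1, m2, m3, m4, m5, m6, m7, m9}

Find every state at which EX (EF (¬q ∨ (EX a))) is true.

{m1, m2, m3, m5, m6, m9}

Sat(¬q) = {m8}
Sat(EX a) = {s : some successor in {m3, m9}} = {m2, m5}
Sat(¬q ∨ (EX a)) = {m2, m5, m8}
EF (¬q ∨ (EX a)): least fixpoint, start Z0 = {m2, m5, m8}, add states with some successor in Z. Z1 = {m1, m2, m3, m5, m8, m9}; Z2 = {m1, m2, m3, m5, m6, m8, m9}; fixed.
Sat(EF (¬q ∨ (EX a))) = {m1, m2, m3, m5, m6, m8, m9}
Sat(EX (EF (¬q ∨ (EX a)))) = {s : some successor in {m1, m2, m3, m5, m6, m8, m9}} = {m1, m2, m3, m5, m6, m9}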